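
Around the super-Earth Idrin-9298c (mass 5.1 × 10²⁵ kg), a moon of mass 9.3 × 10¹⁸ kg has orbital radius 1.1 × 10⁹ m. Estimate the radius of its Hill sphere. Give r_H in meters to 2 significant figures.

r_H ≈ a (m/3M)^(1/3)
    = (1.1 × 10⁹) × (9.3 × 10¹⁸ / (3 × 5.1 × 10²⁵))^(1/3)
    = 4.3 × 10⁶ m

4.3 × 10⁶ m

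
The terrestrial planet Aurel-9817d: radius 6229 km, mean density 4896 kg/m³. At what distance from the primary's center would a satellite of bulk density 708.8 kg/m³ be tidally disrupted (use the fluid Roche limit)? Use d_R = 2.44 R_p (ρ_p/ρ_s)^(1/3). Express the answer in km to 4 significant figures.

28950 km

d_R = 2.44 × 6229 km × (4896/708.8)^(1/3)
    = 28950 km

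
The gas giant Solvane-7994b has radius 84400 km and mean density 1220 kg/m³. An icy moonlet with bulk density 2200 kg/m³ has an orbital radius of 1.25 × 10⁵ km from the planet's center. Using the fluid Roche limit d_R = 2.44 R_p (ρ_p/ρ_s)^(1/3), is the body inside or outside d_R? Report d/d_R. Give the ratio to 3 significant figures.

d_R = 2.44 × (84400 km) × (1220/2200)^(1/3) = 1.692 × 10⁵ km
d/d_R = (1.25 × 10⁵) / (1.692 × 10⁵) = 0.739
Since d/d_R < 1, the body is inside the Roche limit.

inside; d/d_R ≈ 0.739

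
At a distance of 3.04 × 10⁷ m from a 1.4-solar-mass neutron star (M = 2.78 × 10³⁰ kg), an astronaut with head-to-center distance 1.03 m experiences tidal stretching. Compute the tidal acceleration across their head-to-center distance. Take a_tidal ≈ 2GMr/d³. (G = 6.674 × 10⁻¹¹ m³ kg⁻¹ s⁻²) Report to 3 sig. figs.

Δa = 2GMr/d³
   = 2 × (6.674 × 10⁻¹¹) × (2.78 × 10³⁰) × (1.03) / (3.04 × 10⁷)³
   = 1.36 × 10⁻² m/s²

1.36 × 10⁻² m/s²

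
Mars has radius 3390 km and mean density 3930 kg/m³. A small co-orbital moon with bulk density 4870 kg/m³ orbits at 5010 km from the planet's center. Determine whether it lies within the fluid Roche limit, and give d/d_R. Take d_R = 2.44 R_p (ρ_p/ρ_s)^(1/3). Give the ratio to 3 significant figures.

inside; d/d_R ≈ 0.651

d_R = 2.44 × (3390 km) × (3930/4870)^(1/3) = 7701 km
d/d_R = (5010) / (7701) = 0.651
Since d/d_R < 1, the body is inside the Roche limit.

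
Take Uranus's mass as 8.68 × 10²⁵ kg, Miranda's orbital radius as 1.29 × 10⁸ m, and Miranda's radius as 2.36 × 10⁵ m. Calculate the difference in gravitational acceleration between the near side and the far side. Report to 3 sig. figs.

a_tidal = 4GMr/d³
        = 4 × (6.674 × 10⁻¹¹) × (8.68 × 10²⁵) × (2.36 × 10⁵) / (1.29 × 10⁸)³
        = 2.55 × 10⁻³ m/s²

2.55 × 10⁻³ m/s²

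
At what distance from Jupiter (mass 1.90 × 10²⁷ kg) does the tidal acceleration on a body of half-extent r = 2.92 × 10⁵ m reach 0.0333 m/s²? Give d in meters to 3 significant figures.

1.31 × 10⁸ m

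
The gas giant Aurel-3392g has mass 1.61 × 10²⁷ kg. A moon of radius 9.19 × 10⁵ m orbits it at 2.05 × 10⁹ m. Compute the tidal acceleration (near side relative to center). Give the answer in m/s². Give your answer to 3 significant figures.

Δg = 2GMr/d³
   = 2 × (6.674 × 10⁻¹¹) × (1.61 × 10²⁷) × (9.19 × 10⁵) / (2.05 × 10⁹)³
   = 2.29 × 10⁻⁵ m/s²

2.29 × 10⁻⁵ m/s²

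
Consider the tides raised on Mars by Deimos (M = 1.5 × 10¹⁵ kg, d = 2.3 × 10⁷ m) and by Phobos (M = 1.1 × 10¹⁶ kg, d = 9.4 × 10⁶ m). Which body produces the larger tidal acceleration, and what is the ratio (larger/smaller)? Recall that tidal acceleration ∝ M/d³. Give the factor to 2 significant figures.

Phobos, by a factor of ≈ 110

Tidal stretch scales as M/d³; compute that for each body.
Deimos: (1.5 × 10¹⁵) / (2.3 × 10⁷)³ = 1.233 × 10⁻⁷
Phobos: (1.1 × 10¹⁶) / (9.4 × 10⁶)³ = 1.324 × 10⁻⁵
Ratio (larger/smaller) = 110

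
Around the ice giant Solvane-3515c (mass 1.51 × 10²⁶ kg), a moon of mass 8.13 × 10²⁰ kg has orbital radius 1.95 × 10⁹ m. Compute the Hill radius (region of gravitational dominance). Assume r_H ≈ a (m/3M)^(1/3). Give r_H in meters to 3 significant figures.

2.37 × 10⁷ m

r_H ≈ a (m/3M)^(1/3)
    = (1.95 × 10⁹) × (8.13 × 10²⁰ / (3 × 1.51 × 10²⁶))^(1/3)
    = 2.37 × 10⁷ m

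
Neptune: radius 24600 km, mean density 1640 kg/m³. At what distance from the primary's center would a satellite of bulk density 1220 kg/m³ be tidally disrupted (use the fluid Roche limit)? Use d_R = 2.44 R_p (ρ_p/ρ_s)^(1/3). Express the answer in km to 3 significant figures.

66200 km

d_R = 2.44 × 24600 km × (1640/1220)^(1/3)
    = 66200 km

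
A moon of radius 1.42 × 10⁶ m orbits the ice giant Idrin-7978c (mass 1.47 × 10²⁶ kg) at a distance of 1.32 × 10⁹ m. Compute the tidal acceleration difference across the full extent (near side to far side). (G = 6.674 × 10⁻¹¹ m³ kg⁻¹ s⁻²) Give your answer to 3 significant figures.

2.42 × 10⁻⁵ m/s²

Near-to-far spans 2r, so the tidal difference is twice the near-to-center value: 4GMr/d³.
a_tidal = 4GMr/d³
        = 4 × (6.674 × 10⁻¹¹) × (1.47 × 10²⁶) × (1.42 × 10⁶) / (1.32 × 10⁹)³
        = 2.42 × 10⁻⁵ m/s²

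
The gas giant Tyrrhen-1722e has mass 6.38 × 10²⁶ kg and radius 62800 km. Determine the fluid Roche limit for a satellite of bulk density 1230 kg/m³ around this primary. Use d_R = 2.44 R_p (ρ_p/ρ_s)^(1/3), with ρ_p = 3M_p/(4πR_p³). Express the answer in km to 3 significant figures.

1.22 × 10⁵ km

ρ_p = 3M_p/(4πR_p³) = 3 × (6.38 × 10²⁶) / (4π × (6.28 × 10⁷ m)³) = 615 kg/m³
d_R = 2.44 × 62800 km × (615/1230)^(1/3)
    = 1.22 × 10⁵ km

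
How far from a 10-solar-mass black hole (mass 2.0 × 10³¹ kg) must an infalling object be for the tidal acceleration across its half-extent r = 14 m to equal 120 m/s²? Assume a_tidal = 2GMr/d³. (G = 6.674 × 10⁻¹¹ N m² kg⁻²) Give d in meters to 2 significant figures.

6.8 × 10⁶ m

2GMr/d³ = a_tidal  ⇒  d = (2GMr / a_tidal)^(1/3)
d = (2 × 6.674×10⁻¹¹ × (2.0 × 10³¹) × (14) / (120))^(1/3)
  = 6.8 × 10⁶ m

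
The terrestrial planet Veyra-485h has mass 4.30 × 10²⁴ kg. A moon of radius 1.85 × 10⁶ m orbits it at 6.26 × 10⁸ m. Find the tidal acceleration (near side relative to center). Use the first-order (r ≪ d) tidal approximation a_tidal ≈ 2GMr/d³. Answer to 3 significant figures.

Δg = 2GMr/d³
   = 2 × (6.674 × 10⁻¹¹) × (4.30 × 10²⁴) × (1.85 × 10⁶) / (6.26 × 10⁸)³
   = 4.33 × 10⁻⁶ m/s²

4.33 × 10⁻⁶ m/s²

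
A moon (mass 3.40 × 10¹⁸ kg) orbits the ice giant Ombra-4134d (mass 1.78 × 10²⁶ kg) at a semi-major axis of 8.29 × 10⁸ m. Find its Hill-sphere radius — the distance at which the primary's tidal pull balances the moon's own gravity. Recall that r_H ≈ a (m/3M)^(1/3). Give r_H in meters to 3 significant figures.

1.54 × 10⁶ m

r_H ≈ a (m/3M)^(1/3)
    = (8.29 × 10⁸) × (3.40 × 10¹⁸ / (3 × 1.78 × 10²⁶))^(1/3)
    = 1.54 × 10⁶ m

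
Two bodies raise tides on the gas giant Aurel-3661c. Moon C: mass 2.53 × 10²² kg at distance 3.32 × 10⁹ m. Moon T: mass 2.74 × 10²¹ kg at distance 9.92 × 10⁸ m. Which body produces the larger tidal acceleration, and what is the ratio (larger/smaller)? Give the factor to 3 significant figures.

Moon T, by a factor of ≈ 4.06

Tidal stretch scales as M/d³; compute that for each body.
Moon C: (2.53 × 10²²) / (3.32 × 10⁹)³ = 6.914 × 10⁻⁷
Moon T: (2.74 × 10²¹) / (9.92 × 10⁸)³ = 2.807 × 10⁻⁶
Ratio (larger/smaller) = 4.06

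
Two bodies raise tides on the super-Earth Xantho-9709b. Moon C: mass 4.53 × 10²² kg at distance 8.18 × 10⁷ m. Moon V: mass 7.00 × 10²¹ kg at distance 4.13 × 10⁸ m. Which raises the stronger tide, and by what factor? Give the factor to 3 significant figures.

Tidal stretch scales as M/d³; compute that for each body.
Moon C: (4.53 × 10²²) / (8.18 × 10⁷)³ = 8.276 × 10⁻²
Moon V: (7.00 × 10²¹) / (4.13 × 10⁸)³ = 9.937 × 10⁻⁵
Ratio (larger/smaller) = 833

Moon C, by a factor of ≈ 833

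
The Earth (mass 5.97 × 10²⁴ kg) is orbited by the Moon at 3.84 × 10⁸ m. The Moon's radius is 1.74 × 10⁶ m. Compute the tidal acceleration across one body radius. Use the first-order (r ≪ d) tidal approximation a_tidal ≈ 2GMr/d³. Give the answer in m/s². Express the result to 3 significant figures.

2.45 × 10⁻⁵ m/s²

Δg = 2GMr/d³
   = 2 × (6.674 × 10⁻¹¹) × (5.97 × 10²⁴) × (1.74 × 10⁶) / (3.84 × 10⁸)³
   = 2.45 × 10⁻⁵ m/s²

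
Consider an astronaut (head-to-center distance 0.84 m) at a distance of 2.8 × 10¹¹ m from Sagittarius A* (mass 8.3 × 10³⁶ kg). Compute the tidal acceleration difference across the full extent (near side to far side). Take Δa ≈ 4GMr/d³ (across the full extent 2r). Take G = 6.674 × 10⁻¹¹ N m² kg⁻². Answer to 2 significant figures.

8.5 × 10⁻⁸ m/s²

The field gradient is 2GM/d³; across the full diameter 2r the difference is 4GMr/d³.
Δa = 4GMr/d³
   = 4 × (6.674 × 10⁻¹¹) × (8.3 × 10³⁶) × (0.84) / (2.8 × 10¹¹)³
   = 8.5 × 10⁻⁸ m/s²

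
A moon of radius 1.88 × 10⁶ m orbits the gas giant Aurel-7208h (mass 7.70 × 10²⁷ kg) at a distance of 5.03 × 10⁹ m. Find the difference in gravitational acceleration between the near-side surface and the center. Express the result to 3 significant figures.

1.52 × 10⁻⁵ m/s²

The tidal stretch is the gradient of GM/d² times the body's extent r, hence the 1/d³ dependence.
Δg = 2GMr/d³
   = 2 × (6.674 × 10⁻¹¹) × (7.70 × 10²⁷) × (1.88 × 10⁶) / (5.03 × 10⁹)³
   = 1.52 × 10⁻⁵ m/s²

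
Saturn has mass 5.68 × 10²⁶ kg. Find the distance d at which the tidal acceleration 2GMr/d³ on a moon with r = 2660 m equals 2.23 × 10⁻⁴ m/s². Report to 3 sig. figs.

9.67 × 10⁷ m

2GMr/d³ = a_tidal  ⇒  d = (2GMr / a_tidal)^(1/3)
d = (2 × 6.674×10⁻¹¹ × (5.68 × 10²⁶) × (2660) / (2.23 × 10⁻⁴))^(1/3)
  = 9.67 × 10⁷ m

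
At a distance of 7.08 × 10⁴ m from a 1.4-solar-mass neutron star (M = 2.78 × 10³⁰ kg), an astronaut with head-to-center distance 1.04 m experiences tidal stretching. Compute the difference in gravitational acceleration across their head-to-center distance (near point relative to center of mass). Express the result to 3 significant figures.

Since r ≪ d, expand the inverse-square field across one radius to get the leading 2GMr/d³ term.
Δa = 2GMr/d³
   = 2 × (6.674 × 10⁻¹¹) × (2.78 × 10³⁰) × (1.04) / (7.08 × 10⁴)³
   = 1.09 × 10⁶ m/s²

1.09 × 10⁶ m/s²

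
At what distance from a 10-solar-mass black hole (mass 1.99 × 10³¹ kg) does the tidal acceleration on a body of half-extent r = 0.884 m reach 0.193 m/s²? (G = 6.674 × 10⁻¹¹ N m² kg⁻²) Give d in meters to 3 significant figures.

2.30 × 10⁷ m

2GMr/d³ = a_tidal  ⇒  d = (2GMr / a_tidal)^(1/3)
d = (2 × 6.674×10⁻¹¹ × (1.99 × 10³¹) × (0.884) / (0.193))^(1/3)
  = 2.30 × 10⁷ m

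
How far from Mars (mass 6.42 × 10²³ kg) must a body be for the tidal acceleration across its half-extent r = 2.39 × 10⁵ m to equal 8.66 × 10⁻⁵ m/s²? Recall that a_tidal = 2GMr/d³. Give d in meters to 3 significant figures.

6.18 × 10⁷ m

2GMr/d³ = a_tidal  ⇒  d = (2GMr / a_tidal)^(1/3)
d = (2 × 6.674×10⁻¹¹ × (6.42 × 10²³) × (2.39 × 10⁵) / (8.66 × 10⁻⁵))^(1/3)
  = 6.18 × 10⁷ m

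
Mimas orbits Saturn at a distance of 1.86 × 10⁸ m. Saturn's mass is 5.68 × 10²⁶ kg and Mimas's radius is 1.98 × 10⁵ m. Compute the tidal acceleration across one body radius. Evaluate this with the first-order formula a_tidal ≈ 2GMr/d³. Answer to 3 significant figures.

Δa = 2GMr/d³
   = 2 × (6.674 × 10⁻¹¹) × (5.68 × 10²⁶) × (1.98 × 10⁵) / (1.86 × 10⁸)³
   = 2.33 × 10⁻³ m/s²

2.33 × 10⁻³ m/s²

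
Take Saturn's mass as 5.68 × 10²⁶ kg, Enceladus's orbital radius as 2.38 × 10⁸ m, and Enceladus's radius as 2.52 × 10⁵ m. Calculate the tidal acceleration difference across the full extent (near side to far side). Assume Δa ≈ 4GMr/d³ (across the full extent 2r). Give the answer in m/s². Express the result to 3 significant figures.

2.83 × 10⁻³ m/s²

a_tidal = 4GMr/d³
        = 4 × (6.674 × 10⁻¹¹) × (5.68 × 10²⁶) × (2.52 × 10⁵) / (2.38 × 10⁸)³
        = 2.83 × 10⁻³ m/s²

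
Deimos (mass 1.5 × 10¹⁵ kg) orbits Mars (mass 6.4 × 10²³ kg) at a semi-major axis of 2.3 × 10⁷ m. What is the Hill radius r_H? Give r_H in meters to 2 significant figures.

2.1 × 10⁴ m

r_H ≈ a (m/3M)^(1/3)
    = (2.3 × 10⁷) × (1.5 × 10¹⁵ / (3 × 6.4 × 10²³))^(1/3)
    = 2.1 × 10⁴ m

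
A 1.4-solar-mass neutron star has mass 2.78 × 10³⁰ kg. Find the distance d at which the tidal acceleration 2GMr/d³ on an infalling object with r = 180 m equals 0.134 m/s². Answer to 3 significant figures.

7.93 × 10⁷ m

2GMr/d³ = a_tidal  ⇒  d = (2GMr / a_tidal)^(1/3)
d = (2 × 6.674×10⁻¹¹ × (2.78 × 10³⁰) × (180) / (0.134))^(1/3)
  = 7.93 × 10⁷ m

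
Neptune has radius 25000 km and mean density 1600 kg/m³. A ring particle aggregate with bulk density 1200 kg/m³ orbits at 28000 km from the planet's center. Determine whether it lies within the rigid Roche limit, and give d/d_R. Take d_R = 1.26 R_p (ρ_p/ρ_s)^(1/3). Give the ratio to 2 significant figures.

d_R = 1.26 × (25000 km) × (1600/1200)^(1/3) = 34670 km
d/d_R = (28000) / (34670) = 0.81
Since d/d_R < 1, the body is inside the Roche limit.

inside; d/d_R ≈ 0.81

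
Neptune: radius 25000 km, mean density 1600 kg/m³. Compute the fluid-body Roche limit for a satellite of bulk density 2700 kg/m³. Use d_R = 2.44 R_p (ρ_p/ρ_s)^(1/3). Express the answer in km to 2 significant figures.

d_R = 2.44 × 25000 km × (1600/2700)^(1/3)
    = 51000 km

51000 km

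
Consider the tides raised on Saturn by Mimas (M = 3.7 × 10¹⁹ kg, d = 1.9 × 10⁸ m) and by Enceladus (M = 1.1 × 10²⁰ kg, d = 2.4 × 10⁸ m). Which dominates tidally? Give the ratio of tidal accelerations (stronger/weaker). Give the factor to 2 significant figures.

Enceladus, by a factor of ≈ 1.5

Tidal acceleration ∝ M/d³, so compare M/d³ for each.
Mimas: (3.7 × 10¹⁹) / (1.9 × 10⁸)³ = 5.394 × 10⁻⁶
Enceladus: (1.1 × 10²⁰) / (2.4 × 10⁸)³ = 7.957 × 10⁻⁶
Ratio (larger/smaller) = 1.5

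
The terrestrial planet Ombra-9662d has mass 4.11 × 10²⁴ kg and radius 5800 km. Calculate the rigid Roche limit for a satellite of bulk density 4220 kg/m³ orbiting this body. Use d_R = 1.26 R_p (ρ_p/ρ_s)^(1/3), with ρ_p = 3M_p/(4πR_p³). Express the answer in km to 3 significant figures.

ρ_p = 3M_p/(4πR_p³) = 3 × (4.11 × 10²⁴) / (4π × (5.80 × 10⁶ m)³) = 5030 kg/m³
d_R = 1.26 × 5800 km × (5030/4220)^(1/3)
    = 7750 km

7750 km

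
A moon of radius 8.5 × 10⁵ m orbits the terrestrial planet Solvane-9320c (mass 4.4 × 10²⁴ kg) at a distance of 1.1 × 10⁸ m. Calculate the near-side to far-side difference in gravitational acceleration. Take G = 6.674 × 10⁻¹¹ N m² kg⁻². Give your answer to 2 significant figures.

7.5 × 10⁻⁴ m/s²

a_tidal = 4GMr/d³
        = 4 × (6.674 × 10⁻¹¹) × (4.4 × 10²⁴) × (8.5 × 10⁵) / (1.1 × 10⁸)³
        = 7.5 × 10⁻⁴ m/s²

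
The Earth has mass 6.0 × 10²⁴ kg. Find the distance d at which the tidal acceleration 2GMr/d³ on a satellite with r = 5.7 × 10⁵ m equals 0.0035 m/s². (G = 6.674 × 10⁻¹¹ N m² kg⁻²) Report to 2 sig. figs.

2GMr/d³ = a_tidal  ⇒  d = (2GMr / a_tidal)^(1/3)
d = (2 × 6.674×10⁻¹¹ × (6.0 × 10²⁴) × (5.7 × 10⁵) / (0.0035))^(1/3)
  = 5.1 × 10⁷ m

5.1 × 10⁷ m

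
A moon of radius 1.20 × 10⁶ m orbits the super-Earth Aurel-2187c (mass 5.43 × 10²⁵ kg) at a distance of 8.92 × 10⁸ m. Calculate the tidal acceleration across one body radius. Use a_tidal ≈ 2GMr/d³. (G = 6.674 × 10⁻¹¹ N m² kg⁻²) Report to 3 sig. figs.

1.23 × 10⁻⁵ m/s²

Δa = 2GMr/d³
   = 2 × (6.674 × 10⁻¹¹) × (5.43 × 10²⁵) × (1.20 × 10⁶) / (8.92 × 10⁸)³
   = 1.23 × 10⁻⁵ m/s²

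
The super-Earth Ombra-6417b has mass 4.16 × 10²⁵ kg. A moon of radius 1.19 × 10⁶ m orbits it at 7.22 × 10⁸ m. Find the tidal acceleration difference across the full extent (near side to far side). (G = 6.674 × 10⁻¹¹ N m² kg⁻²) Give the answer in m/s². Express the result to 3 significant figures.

3.51 × 10⁻⁵ m/s²

The field gradient is 2GM/d³; across the full diameter 2r the difference is 4GMr/d³.
Δg = 4GMr/d³
   = 4 × (6.674 × 10⁻¹¹) × (4.16 × 10²⁵) × (1.19 × 10⁶) / (7.22 × 10⁸)³
   = 3.51 × 10⁻⁵ m/s²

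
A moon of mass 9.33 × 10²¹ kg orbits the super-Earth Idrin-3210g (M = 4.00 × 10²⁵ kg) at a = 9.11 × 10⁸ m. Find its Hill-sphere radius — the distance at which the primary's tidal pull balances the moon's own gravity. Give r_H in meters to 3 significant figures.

3.89 × 10⁷ m

r_H ≈ a (m/3M)^(1/3)
    = (9.11 × 10⁸) × (9.33 × 10²¹ / (3 × 4.00 × 10²⁵))^(1/3)
    = 3.89 × 10⁷ m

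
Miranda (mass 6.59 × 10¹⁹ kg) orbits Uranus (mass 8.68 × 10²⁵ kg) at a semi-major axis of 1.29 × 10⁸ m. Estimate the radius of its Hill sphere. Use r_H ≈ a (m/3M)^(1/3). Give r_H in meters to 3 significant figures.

r_H ≈ a (m/3M)^(1/3)
    = (1.29 × 10⁸) × (6.59 × 10¹⁹ / (3 × 8.68 × 10²⁵))^(1/3)
    = 8.16 × 10⁵ m

8.16 × 10⁵ m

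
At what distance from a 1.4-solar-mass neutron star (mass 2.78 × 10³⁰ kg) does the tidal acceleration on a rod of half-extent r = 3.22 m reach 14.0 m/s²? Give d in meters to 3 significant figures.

4.40 × 10⁶ m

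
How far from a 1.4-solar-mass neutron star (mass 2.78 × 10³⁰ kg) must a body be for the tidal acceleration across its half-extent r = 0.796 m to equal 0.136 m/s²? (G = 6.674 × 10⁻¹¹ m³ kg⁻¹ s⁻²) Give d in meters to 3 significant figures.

2GMr/d³ = a_tidal  ⇒  d = (2GMr / a_tidal)^(1/3)
d = (2 × 6.674×10⁻¹¹ × (2.78 × 10³⁰) × (0.796) / (0.136))^(1/3)
  = 1.30 × 10⁷ m

1.30 × 10⁷ m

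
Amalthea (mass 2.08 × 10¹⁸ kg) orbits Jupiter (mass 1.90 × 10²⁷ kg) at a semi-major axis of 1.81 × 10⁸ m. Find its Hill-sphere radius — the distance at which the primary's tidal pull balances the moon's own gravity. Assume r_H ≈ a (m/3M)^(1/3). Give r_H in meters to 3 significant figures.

r_H ≈ a (m/3M)^(1/3)
    = (1.81 × 10⁸) × (2.08 × 10¹⁸ / (3 × 1.90 × 10²⁷))^(1/3)
    = 1.29 × 10⁵ m

1.29 × 10⁵ m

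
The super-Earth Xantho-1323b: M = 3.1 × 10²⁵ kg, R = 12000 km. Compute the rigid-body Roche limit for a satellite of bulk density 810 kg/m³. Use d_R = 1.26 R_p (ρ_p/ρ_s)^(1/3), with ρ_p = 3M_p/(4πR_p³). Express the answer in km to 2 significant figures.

ρ_p = 3M_p/(4πR_p³) = 3 × (3.1 × 10²⁵) / (4π × (1.2 × 10⁷ m)³) = 4300 kg/m³
d_R = 1.26 × 12000 km × (4300/810)^(1/3)
    = 26000 km

26000 km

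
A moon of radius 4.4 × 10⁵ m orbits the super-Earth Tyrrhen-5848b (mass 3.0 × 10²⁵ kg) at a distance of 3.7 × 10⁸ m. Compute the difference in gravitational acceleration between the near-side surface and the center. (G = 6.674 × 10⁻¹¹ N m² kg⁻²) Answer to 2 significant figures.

3.5 × 10⁻⁵ m/s²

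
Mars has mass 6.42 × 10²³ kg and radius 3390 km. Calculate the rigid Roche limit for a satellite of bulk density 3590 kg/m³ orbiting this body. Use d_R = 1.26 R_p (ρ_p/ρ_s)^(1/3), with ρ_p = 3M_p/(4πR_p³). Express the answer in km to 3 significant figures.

4400 km

ρ_p = 3M_p/(4πR_p³) = 3 × (6.42 × 10²³) / (4π × (3.39 × 10⁶ m)³) = 3930 kg/m³
d_R = 1.26 × 3390 km × (3930/3590)^(1/3)
    = 4400 km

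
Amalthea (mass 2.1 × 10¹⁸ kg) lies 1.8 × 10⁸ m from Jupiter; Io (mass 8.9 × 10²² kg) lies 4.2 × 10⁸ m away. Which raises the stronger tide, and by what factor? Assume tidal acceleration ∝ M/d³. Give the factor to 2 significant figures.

Io, by a factor of ≈ 3300

Compare M/d³ for the two perturbers:
Amalthea: (2.1 × 10¹⁸) / (1.8 × 10⁸)³ = 3.601 × 10⁻⁷
Io: (8.9 × 10²²) / (4.2 × 10⁸)³ = 1.201 × 10⁻³
Ratio (larger/smaller) = 3300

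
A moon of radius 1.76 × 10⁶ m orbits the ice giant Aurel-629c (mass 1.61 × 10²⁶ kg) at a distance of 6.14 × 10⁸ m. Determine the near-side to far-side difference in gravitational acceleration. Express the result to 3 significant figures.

3.27 × 10⁻⁴ m/s²

Differencing GM/(d−r)² and GM/(d+r)² to first order in r/d gives 4GMr/d³.
Δg = 4GMr/d³
   = 4 × (6.674 × 10⁻¹¹) × (1.61 × 10²⁶) × (1.76 × 10⁶) / (6.14 × 10⁸)³
   = 3.27 × 10⁻⁴ m/s²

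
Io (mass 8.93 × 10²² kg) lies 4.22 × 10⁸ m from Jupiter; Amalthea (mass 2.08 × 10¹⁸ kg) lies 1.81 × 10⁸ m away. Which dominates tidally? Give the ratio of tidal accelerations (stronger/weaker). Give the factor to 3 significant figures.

Tidal stretch scales as M/d³; compute that for each body.
Io: (8.93 × 10²²) / (4.22 × 10⁸)³ = 1.188 × 10⁻³
Amalthea: (2.08 × 10¹⁸) / (1.81 × 10⁸)³ = 3.508 × 10⁻⁷
Ratio (larger/smaller) = 3390

Io, by a factor of ≈ 3390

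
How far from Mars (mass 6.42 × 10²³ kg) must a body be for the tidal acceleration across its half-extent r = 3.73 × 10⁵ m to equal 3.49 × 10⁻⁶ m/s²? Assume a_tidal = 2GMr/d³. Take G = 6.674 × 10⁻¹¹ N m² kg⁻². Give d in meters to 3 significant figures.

2GMr/d³ = a_tidal  ⇒  d = (2GMr / a_tidal)^(1/3)
d = (2 × 6.674×10⁻¹¹ × (6.42 × 10²³) × (3.73 × 10⁵) / (3.49 × 10⁻⁶))^(1/3)
  = 2.09 × 10⁸ m

2.09 × 10⁸ m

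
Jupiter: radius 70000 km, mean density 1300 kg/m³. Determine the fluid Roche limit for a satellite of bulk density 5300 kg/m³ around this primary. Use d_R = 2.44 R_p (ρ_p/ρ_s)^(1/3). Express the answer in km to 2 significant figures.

1.1 × 10⁵ km

d_R = 2.44 × 70000 km × (1300/5300)^(1/3)
    = 1.1 × 10⁵ km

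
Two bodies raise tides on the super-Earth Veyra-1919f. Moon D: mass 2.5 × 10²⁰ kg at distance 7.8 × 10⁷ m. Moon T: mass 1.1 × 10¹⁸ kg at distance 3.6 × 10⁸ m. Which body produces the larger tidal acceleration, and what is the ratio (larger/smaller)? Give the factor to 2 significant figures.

Moon D, by a factor of ≈ 22000

Compare M/d³ for the two perturbers:
Moon D: (2.5 × 10²⁰) / (7.8 × 10⁷)³ = 5.268 × 10⁻⁴
Moon T: (1.1 × 10¹⁸) / (3.6 × 10⁸)³ = 2.358 × 10⁻⁸
Ratio (larger/smaller) = 22000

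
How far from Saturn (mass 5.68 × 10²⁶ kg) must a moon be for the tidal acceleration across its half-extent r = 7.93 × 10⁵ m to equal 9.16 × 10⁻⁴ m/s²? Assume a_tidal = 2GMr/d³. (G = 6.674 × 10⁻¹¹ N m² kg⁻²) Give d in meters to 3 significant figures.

2GMr/d³ = a_tidal  ⇒  d = (2GMr / a_tidal)^(1/3)
d = (2 × 6.674×10⁻¹¹ × (5.68 × 10²⁶) × (7.93 × 10⁵) / (9.16 × 10⁻⁴))^(1/3)
  = 4.03 × 10⁸ m

4.03 × 10⁸ m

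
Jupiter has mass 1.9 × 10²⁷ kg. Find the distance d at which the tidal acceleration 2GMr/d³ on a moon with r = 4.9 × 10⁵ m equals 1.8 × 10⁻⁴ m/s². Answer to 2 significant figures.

8.8 × 10⁸ m

2GMr/d³ = a_tidal  ⇒  d = (2GMr / a_tidal)^(1/3)
d = (2 × 6.674×10⁻¹¹ × (1.9 × 10²⁷) × (4.9 × 10⁵) / (1.8 × 10⁻⁴))^(1/3)
  = 8.8 × 10⁸ m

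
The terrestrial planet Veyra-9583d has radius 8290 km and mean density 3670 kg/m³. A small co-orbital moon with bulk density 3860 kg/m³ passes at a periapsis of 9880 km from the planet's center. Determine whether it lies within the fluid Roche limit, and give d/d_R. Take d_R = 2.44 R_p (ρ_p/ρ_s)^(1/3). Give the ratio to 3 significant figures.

d_R = 2.44 × (8290 km) × (3670/3860)^(1/3) = 19890 km
d/d_R = (9880) / (19890) = 0.497
Since d/d_R < 1, the body is inside the Roche limit.

inside; d/d_R ≈ 0.497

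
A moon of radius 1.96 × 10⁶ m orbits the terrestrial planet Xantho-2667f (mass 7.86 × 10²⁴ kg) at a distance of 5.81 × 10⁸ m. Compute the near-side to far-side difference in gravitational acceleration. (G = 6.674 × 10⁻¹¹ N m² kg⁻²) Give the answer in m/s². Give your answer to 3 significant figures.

2.10 × 10⁻⁵ m/s²

Δg = 4GMr/d³
   = 4 × (6.674 × 10⁻¹¹) × (7.86 × 10²⁴) × (1.96 × 10⁶) / (5.81 × 10⁸)³
   = 2.10 × 10⁻⁵ m/s²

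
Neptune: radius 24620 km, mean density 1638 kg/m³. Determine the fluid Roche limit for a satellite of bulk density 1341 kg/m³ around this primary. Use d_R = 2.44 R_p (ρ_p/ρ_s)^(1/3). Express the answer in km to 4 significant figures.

d_R = 2.44 × 24620 km × (1638/1341)^(1/3)
    = 64220 km

64220 km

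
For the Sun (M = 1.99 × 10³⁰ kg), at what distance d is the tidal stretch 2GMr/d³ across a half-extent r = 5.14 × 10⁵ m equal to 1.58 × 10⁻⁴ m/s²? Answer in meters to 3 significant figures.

2GMr/d³ = a_tidal  ⇒  d = (2GMr / a_tidal)^(1/3)
d = (2 × 6.674×10⁻¹¹ × (1.99 × 10³⁰) × (5.14 × 10⁵) / (1.58 × 10⁻⁴))^(1/3)
  = 9.52 × 10⁹ m

9.52 × 10⁹ m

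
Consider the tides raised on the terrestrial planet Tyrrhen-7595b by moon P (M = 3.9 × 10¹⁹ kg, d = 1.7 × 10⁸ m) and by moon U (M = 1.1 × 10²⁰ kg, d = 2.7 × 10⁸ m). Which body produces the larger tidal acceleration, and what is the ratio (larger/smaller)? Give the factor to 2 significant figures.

Moon P, by a factor of ≈ 1.4

Tidal stretch scales as M/d³; compute that for each body.
Moon P: (3.9 × 10¹⁹) / (1.7 × 10⁸)³ = 7.938 × 10⁻⁶
Moon U: (1.1 × 10²⁰) / (2.7 × 10⁸)³ = 5.589 × 10⁻⁶
Ratio (larger/smaller) = 1.4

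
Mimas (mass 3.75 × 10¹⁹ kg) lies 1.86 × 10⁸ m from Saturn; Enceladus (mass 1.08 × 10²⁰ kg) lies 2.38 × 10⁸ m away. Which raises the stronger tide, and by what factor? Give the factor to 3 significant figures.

Enceladus, by a factor of ≈ 1.37

Compare M/d³ for the two perturbers:
Mimas: (3.75 × 10¹⁹) / (1.86 × 10⁸)³ = 5.828 × 10⁻⁶
Enceladus: (1.08 × 10²⁰) / (2.38 × 10⁸)³ = 8.011 × 10⁻⁶
Ratio (larger/smaller) = 1.37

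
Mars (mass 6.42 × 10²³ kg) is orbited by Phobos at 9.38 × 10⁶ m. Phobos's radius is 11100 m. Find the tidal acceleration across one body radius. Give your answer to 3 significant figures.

Differencing GM/(d−r)² and GM/d² to first order in r/d gives 2GMr/d³.
Δa = 2GMr/d³
   = 2 × (6.674 × 10⁻¹¹) × (6.42 × 10²³) × (11100) / (9.38 × 10⁶)³
   = 1.15 × 10⁻³ m/s²

1.15 × 10⁻³ m/s²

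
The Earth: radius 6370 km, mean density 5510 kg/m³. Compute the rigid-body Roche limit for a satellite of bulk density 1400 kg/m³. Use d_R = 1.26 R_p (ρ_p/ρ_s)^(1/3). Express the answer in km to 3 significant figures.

12700 km

d_R = 1.26 × 6370 km × (5510/1400)^(1/3)
    = 12700 km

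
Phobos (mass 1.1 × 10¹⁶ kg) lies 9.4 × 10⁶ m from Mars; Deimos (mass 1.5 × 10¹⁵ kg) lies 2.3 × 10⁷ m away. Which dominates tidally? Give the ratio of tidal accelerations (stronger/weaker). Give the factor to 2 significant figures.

Phobos, by a factor of ≈ 110

The tide-raising term goes as M/d³ (the gradient of a 1/d² field).
Phobos: (1.1 × 10¹⁶) / (9.4 × 10⁶)³ = 1.324 × 10⁻⁵
Deimos: (1.5 × 10¹⁵) / (2.3 × 10⁷)³ = 1.233 × 10⁻⁷
Ratio (larger/smaller) = 110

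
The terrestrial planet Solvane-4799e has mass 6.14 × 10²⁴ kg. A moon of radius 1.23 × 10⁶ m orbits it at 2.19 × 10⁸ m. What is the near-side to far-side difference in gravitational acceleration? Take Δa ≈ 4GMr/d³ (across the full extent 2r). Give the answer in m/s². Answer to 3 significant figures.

1.92 × 10⁻⁴ m/s²

a_tidal = 4GMr/d³
        = 4 × (6.674 × 10⁻¹¹) × (6.14 × 10²⁴) × (1.23 × 10⁶) / (2.19 × 10⁸)³
        = 1.92 × 10⁻⁴ m/s²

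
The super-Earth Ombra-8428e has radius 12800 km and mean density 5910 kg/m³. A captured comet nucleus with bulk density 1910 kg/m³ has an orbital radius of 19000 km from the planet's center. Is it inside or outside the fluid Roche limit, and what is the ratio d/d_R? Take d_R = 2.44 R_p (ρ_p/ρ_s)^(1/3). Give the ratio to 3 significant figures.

inside; d/d_R ≈ 0.417

d_R = 2.44 × (12800 km) × (5910/1910)^(1/3) = 45510 km
d/d_R = (19000) / (45510) = 0.417
Since d/d_R < 1, the body is inside the Roche limit.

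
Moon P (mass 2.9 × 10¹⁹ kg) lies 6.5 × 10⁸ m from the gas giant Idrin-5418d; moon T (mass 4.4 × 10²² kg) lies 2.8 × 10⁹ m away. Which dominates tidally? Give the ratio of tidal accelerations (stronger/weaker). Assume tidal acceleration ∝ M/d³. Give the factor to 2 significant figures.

Moon T, by a factor of ≈ 19

Tidal acceleration ∝ M/d³, so compare M/d³ for each.
Moon P: (2.9 × 10¹⁹) / (6.5 × 10⁸)³ = 1.056 × 10⁻⁷
Moon T: (4.4 × 10²²) / (2.8 × 10⁹)³ = 2.004 × 10⁻⁶
Ratio (larger/smaller) = 19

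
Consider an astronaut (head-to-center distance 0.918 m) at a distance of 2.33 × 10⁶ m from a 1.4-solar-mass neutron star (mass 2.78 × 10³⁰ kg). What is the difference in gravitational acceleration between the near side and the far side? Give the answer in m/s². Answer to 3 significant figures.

a_tidal = 4GMr/d³
        = 4 × (6.674 × 10⁻¹¹) × (2.78 × 10³⁰) × (0.918) / (2.33 × 10⁶)³
        = 5.39 × 10¹ m/s²

5.39 × 10¹ m/s²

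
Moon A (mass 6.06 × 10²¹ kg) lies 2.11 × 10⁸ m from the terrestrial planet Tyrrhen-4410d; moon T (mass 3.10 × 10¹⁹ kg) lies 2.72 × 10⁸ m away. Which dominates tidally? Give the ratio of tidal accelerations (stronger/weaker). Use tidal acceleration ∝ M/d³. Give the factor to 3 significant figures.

Compare M/d³ for the two perturbers:
Moon A: (6.06 × 10²¹) / (2.11 × 10⁸)³ = 6.451 × 10⁻⁴
Moon T: (3.10 × 10¹⁹) / (2.72 × 10⁸)³ = 1.540 × 10⁻⁶
Ratio (larger/smaller) = 419

Moon A, by a factor of ≈ 419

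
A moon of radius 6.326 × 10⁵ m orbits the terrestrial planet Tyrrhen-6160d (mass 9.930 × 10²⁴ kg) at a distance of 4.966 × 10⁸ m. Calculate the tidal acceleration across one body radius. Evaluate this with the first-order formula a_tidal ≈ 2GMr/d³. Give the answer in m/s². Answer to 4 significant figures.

The tidal stretch is the gradient of GM/d² times the body's extent r, hence the 1/d³ dependence.
Δa = 2GMr/d³
   = 2 × (6.674 × 10⁻¹¹) × (9.930 × 10²⁴) × (6.326 × 10⁵) / (4.966 × 10⁸)³
   = 6.847 × 10⁻⁶ m/s²

6.847 × 10⁻⁶ m/s²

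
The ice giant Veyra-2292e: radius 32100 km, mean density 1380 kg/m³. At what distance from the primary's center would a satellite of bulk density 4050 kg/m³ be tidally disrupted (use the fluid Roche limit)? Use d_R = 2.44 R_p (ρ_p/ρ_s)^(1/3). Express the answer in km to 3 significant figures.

54700 km

d_R = 2.44 × 32100 km × (1380/4050)^(1/3)
    = 54700 km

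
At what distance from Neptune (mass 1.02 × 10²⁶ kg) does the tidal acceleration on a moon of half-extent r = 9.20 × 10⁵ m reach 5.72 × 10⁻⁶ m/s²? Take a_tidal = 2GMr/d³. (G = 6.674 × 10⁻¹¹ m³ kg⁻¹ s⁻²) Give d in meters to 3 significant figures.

1.30 × 10⁹ m

2GMr/d³ = a_tidal  ⇒  d = (2GMr / a_tidal)^(1/3)
d = (2 × 6.674×10⁻¹¹ × (1.02 × 10²⁶) × (9.20 × 10⁵) / (5.72 × 10⁻⁶))^(1/3)
  = 1.30 × 10⁹ m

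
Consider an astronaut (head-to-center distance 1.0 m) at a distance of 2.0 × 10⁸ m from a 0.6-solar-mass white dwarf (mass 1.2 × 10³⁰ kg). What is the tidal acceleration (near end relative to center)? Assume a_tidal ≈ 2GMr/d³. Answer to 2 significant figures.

2.0 × 10⁻⁵ m/s²

Since r ≪ d, expand the inverse-square field across one radius to get the leading 2GMr/d³ term.
a_tidal = 2GMr/d³
        = 2 × (6.674 × 10⁻¹¹) × (1.2 × 10³⁰) × (1.0) / (2.0 × 10⁸)³
        = 2.0 × 10⁻⁵ m/s²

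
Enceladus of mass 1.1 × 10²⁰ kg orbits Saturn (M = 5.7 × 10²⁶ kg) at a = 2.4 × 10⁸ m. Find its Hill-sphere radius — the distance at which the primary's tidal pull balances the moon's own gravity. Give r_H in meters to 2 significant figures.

r_H ≈ a (m/3M)^(1/3)
    = (2.4 × 10⁸) × (1.1 × 10²⁰ / (3 × 5.7 × 10²⁶))^(1/3)
    = 9.6 × 10⁵ m

9.6 × 10⁵ m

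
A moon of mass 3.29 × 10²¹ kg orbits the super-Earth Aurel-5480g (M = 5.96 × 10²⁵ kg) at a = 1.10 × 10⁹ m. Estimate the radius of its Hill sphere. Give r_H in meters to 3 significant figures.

2.90 × 10⁷ m

r_H ≈ a (m/3M)^(1/3)
    = (1.10 × 10⁹) × (3.29 × 10²¹ / (3 × 5.96 × 10²⁵))^(1/3)
    = 2.90 × 10⁷ m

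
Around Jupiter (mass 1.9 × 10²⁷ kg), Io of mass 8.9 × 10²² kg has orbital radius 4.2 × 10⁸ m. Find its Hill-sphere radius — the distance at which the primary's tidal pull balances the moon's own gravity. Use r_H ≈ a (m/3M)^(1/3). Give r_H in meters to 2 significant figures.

1.0 × 10⁷ m

r_H ≈ a (m/3M)^(1/3)
    = (4.2 × 10⁸) × (8.9 × 10²² / (3 × 1.9 × 10²⁷))^(1/3)
    = 1.0 × 10⁷ m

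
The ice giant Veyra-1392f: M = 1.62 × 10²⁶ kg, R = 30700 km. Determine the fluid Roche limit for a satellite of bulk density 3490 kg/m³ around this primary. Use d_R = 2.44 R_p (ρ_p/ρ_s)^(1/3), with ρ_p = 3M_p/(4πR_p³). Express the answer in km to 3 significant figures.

54400 km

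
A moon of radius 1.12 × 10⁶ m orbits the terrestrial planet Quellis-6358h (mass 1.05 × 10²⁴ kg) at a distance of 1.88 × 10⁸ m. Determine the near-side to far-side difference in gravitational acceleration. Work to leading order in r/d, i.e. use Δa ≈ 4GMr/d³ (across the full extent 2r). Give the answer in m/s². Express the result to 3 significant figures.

4.72 × 10⁻⁵ m/s²

a_tidal = 4GMr/d³
        = 4 × (6.674 × 10⁻¹¹) × (1.05 × 10²⁴) × (1.12 × 10⁶) / (1.88 × 10⁸)³
        = 4.72 × 10⁻⁵ m/s²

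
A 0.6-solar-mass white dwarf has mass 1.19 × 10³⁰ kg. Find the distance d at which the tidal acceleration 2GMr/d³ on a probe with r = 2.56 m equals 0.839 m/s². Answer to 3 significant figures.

7.86 × 10⁶ m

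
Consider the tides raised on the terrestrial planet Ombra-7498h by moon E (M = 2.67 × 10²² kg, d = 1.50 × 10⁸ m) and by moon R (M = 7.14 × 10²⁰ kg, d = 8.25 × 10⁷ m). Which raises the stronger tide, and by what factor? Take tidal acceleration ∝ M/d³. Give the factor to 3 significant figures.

Tidal acceleration ∝ M/d³, so compare M/d³ for each.
Moon E: (2.67 × 10²²) / (1.50 × 10⁸)³ = 7.911 × 10⁻³
Moon R: (7.14 × 10²⁰) / (8.25 × 10⁷)³ = 1.272 × 10⁻³
Ratio (larger/smaller) = 6.22

Moon E, by a factor of ≈ 6.22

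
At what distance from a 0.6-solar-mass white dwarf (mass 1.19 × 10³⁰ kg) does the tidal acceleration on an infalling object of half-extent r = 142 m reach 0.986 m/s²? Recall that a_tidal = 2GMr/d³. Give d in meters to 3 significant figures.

2.84 × 10⁷ m

2GMr/d³ = a_tidal  ⇒  d = (2GMr / a_tidal)^(1/3)
d = (2 × 6.674×10⁻¹¹ × (1.19 × 10³⁰) × (142) / (0.986))^(1/3)
  = 2.84 × 10⁷ m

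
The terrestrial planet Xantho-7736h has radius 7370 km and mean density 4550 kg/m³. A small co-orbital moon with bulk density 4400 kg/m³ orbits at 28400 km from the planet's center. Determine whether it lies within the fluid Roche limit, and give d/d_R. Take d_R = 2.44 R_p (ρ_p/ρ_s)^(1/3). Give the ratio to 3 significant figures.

outside; d/d_R ≈ 1.56

d_R = 2.44 × (7370 km) × (4550/4400)^(1/3) = 18180 km
d/d_R = (28400) / (18180) = 1.56
Since d/d_R > 1, the body is outside the Roche limit.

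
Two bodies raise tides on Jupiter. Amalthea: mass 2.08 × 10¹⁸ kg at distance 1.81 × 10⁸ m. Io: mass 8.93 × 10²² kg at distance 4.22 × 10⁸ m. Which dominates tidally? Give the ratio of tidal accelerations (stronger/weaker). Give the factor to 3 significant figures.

Tidal stretch scales as M/d³; compute that for each body.
Amalthea: (2.08 × 10¹⁸) / (1.81 × 10⁸)³ = 3.508 × 10⁻⁷
Io: (8.93 × 10²²) / (4.22 × 10⁸)³ = 1.188 × 10⁻³
Ratio (larger/smaller) = 3390

Io, by a factor of ≈ 3390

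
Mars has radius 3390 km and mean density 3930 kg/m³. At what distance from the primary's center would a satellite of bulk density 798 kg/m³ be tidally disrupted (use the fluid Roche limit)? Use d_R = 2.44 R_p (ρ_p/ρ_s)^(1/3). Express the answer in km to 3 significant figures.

14100 km

d_R = 2.44 × 3390 km × (3930/798)^(1/3)
    = 14100 km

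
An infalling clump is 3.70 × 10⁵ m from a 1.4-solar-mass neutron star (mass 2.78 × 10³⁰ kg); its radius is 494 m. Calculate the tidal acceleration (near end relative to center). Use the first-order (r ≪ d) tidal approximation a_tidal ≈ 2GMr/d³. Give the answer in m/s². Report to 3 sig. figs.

a_tidal = 2GMr/d³
        = 2 × (6.674 × 10⁻¹¹) × (2.78 × 10³⁰) × (494) / (3.70 × 10⁵)³
        = 3.62 × 10⁶ m/s²

3.62 × 10⁶ m/s²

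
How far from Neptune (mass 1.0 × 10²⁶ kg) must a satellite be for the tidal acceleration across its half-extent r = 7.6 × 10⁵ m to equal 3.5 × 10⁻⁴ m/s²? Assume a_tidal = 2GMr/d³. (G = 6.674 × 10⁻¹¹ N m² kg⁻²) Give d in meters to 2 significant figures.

3.1 × 10⁸ m

2GMr/d³ = a_tidal  ⇒  d = (2GMr / a_tidal)^(1/3)
d = (2 × 6.674×10⁻¹¹ × (1.0 × 10²⁶) × (7.6 × 10⁵) / (3.5 × 10⁻⁴))^(1/3)
  = 3.1 × 10⁸ m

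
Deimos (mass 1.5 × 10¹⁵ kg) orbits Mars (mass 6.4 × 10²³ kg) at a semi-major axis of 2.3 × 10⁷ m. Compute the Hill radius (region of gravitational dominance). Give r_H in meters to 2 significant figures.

2.1 × 10⁴ m

r_H ≈ a (m/3M)^(1/3)
    = (2.3 × 10⁷) × (1.5 × 10¹⁵ / (3 × 6.4 × 10²³))^(1/3)
    = 2.1 × 10⁴ m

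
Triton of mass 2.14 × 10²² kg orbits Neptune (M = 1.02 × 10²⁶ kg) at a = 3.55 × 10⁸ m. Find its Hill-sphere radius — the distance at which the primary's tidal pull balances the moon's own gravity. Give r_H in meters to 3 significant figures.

1.46 × 10⁷ m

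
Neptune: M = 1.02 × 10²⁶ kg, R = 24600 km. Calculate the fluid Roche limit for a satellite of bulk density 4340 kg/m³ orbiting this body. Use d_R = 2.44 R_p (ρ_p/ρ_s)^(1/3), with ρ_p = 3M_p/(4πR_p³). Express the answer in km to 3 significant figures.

43400 km

ρ_p = 3M_p/(4πR_p³) = 3 × (1.02 × 10²⁶) / (4π × (2.46 × 10⁷ m)³) = 1640 kg/m³
d_R = 2.44 × 24600 km × (1640/4340)^(1/3)
    = 43400 km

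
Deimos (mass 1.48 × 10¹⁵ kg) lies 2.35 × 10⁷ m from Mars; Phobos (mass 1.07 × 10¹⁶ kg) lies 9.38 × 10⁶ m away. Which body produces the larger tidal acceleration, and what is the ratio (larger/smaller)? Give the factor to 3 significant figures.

Tidal stretch scales as M/d³; compute that for each body.
Deimos: (1.48 × 10¹⁵) / (2.35 × 10⁷)³ = 1.140 × 10⁻⁷
Phobos: (1.07 × 10¹⁶) / (9.38 × 10⁶)³ = 1.297 × 10⁻⁵
Ratio (larger/smaller) = 114

Phobos, by a factor of ≈ 114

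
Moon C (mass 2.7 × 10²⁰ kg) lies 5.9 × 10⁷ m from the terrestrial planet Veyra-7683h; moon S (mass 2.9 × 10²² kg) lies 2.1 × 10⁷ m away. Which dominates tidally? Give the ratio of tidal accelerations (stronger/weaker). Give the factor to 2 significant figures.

Tidal stretch scales as M/d³; compute that for each body.
Moon C: (2.7 × 10²⁰) / (5.9 × 10⁷)³ = 1.315 × 10⁻³
Moon S: (2.9 × 10²²) / (2.1 × 10⁷)³ = 3.131
Ratio (larger/smaller) = 2400

Moon S, by a factor of ≈ 2400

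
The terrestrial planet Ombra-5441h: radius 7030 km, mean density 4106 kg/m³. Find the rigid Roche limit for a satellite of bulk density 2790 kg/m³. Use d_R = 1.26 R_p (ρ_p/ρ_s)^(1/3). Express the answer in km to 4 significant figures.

d_R = 1.26 × 7030 km × (4106/2790)^(1/3)
    = 10080 km

10080 km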